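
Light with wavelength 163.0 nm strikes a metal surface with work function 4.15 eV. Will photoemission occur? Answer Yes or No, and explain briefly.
Yes

For photoemission, the photon energy must exceed the work function.

Photon energy: E = hc/λ = 7.6064 eV
Work function: φ = 4.15 eV

Since E_photon (7.6064 eV) > φ (4.15 eV), photoemission WILL occur.
The threshold wavelength is λ₀ = hc/φ = 298.8 nm.
Since 163.0 nm < 298.8 nm, the light has sufficient energy.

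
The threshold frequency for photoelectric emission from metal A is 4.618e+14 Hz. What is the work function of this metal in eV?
1.91 eV

At the threshold frequency, photon energy equals work function:
φ = hf₀

Calculating:
φ = (6.626×10⁻³⁴ J·s)(4.618e+14 Hz)
φ = 1.91 eV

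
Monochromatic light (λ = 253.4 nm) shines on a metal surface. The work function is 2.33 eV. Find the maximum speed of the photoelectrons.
9.4948e+05 m/s

First, find the maximum kinetic energy:
E_photon = hc/λ = 4.8928 eV
KE_max = E_photon - φ = 4.8928 - 2.33 = 2.5628 eV

Convert to Joules: KE_max = 2.5628 × 1.602×10⁻¹⁹ J = 4.1061e-19 J

Then use KE = ½mv² to find velocity:
v = √(2·KE/m) = √(2 × 4.1061e-19 J / 9.109e-31 kg)
v = 9.4948e+05 m/s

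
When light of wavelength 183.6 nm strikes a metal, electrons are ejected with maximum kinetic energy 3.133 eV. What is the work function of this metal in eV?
3.62 eV

From Einstein's photoelectric equation: KE_max = hf - φ = hc/λ - φ

Rearranging for φ:
φ = hc/λ - KE_max

Calculate photon energy:
E_photon = hc/λ = 6.7530 eV

Therefore:
φ = 6.7530 - 3.133 = 3.62 eV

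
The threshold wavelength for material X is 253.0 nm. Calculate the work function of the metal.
4.90 eV

At the threshold wavelength, photon energy equals work function:
φ = hc/λ₀

Calculating:
φ = (6.626×10⁻³⁴ J·s)(3×10⁸ m/s) / (253.0×10⁻⁹ m)
φ = 4.90 eV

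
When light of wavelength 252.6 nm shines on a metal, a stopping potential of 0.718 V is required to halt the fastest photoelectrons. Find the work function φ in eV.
4.19 eV

The stopping potential gives the maximum kinetic energy: KE_max = eV_s = 0.718 eV

From Einstein's photoelectric equation: KE_max = hc/λ - φ
Rearranging: φ = hc/λ - KE_max

Calculate photon energy:
E_photon = hc/λ = (6.626×10⁻³⁴ J·s)(3×10⁸ m/s) / (252.6×10⁻⁹ m) = 4.9083 eV

Therefore:
φ = 4.9083 - 0.718 = 4.19 eV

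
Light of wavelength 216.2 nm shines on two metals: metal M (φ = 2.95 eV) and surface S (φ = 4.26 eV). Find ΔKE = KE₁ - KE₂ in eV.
1.3100 eV

Using KE_max = hc/λ - φ for each metal:

Photon energy: E = hc/λ = 5.7347 eV

For metal M (φ₁ = 2.95 eV):
KE₁ = E - φ₁ = 5.7347 - 2.95 = 2.7847 eV

For surface S (φ₂ = 4.26 eV):
KE₂ = E - φ₂ = 5.7347 - 4.26 = 1.4747 eV

Difference:
ΔKE = KE₁ - KE₂ = 2.7847 - 1.4747 = 1.3100 eV

Note: The difference equals the difference in work functions: 4.26 - 2.95 = 1.31 eV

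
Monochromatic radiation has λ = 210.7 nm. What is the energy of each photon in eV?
5.8844 eV

Using E = hf = hc/λ:

E = hc/λ = (6.626×10⁻³⁴ J·s)(3×10⁸ m/s) / (210.7×10⁻⁹ m)
E = 5.8844 eV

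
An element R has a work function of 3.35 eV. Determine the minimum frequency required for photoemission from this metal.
8.1003e+14 Hz

The threshold frequency is when the photon energy equals the work function:
hf₀ = φ

Solving for f₀:
f₀ = φ/h = (3.35 eV × 1.602×10⁻¹⁹ J/eV) / (6.626×10⁻³⁴ J·s)
f₀ = 8.1003e+14 Hz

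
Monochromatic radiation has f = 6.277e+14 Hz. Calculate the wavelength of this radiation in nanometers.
477.60 nm

Using the wave equation: c = fλ

Solving for wavelength:
λ = c/f = (3×10⁸ m/s) / (6.277e+14 Hz)
λ = 477.60 nm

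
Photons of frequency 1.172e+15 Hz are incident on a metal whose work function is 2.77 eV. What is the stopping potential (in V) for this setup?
2.0770 V

The stopping potential V_s satisfies: eV_s = KE_max

First, find KE_max using Einstein's equation:
E_photon = hf = (6.626×10⁻³⁴ J·s)(1.172e+15 Hz) = 4.8470 eV
KE_max = E_photon - φ = 4.8470 - 2.77 = 2.0770 eV

Since eV_s = KE_max:
V_s = KE_max/e = 2.0770 V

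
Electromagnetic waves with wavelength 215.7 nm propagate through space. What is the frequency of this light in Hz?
1.3899e+15 Hz

Using the wave equation: c = fλ

Solving for frequency:
f = c/λ = (3×10⁸ m/s) / (215.7×10⁻⁹ m)
f = 1.3899e+15 Hz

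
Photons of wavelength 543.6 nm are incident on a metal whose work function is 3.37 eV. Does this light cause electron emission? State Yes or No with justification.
No

For photoemission, the photon energy must exceed the work function.

Photon energy: E = hc/λ = 2.2808 eV
Work function: φ = 3.37 eV

Since E_photon (2.2808 eV) < φ (3.37 eV), photoemission will NOT occur.
The threshold wavelength is λ₀ = hc/φ = 367.9 nm.
Since 543.6 nm > 367.9 nm, the photons lack sufficient energy.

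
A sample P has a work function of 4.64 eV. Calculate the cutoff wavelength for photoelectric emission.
267.21 nm

The threshold wavelength is when the photon energy equals the work function:
hc/λ₀ = φ

Solving for λ₀:
λ₀ = hc/φ = (6.626×10⁻³⁴ J·s)(3×10⁸ m/s) / (4.64 eV × 1.602×10⁻¹⁹ J/eV)
λ₀ = 267.21 nm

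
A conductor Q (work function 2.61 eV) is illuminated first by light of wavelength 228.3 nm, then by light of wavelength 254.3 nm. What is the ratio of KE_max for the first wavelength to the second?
1.2451

Using Einstein's equation: KE_max = hc/λ - φ

For λ₁ = 228.3 nm:
E₁ = hc/λ₁ = 5.4308 eV
KE₁ = E₁ - φ = 5.4308 - 2.61 = 2.8208 eV

For λ₂ = 254.3 nm:
E₂ = hc/λ₂ = 4.8755 eV
KE₂ = E₂ - φ = 4.8755 - 2.61 = 2.2655 eV

Ratio: KE₁/KE₂ = 2.8208/2.2655 = 1.2451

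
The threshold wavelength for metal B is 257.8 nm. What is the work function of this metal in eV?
4.81 eV

At the threshold wavelength, photon energy equals work function:
φ = hc/λ₀

Calculating:
φ = (6.626×10⁻³⁴ J·s)(3×10⁸ m/s) / (257.8×10⁻⁹ m)
φ = 4.81 eV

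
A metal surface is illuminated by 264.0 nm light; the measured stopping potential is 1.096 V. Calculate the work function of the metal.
3.60 eV

The stopping potential gives the maximum kinetic energy: KE_max = eV_s = 1.096 eV

From Einstein's photoelectric equation: KE_max = hc/λ - φ
Rearranging: φ = hc/λ - KE_max

Calculate photon energy:
E_photon = hc/λ = (6.626×10⁻³⁴ J·s)(3×10⁸ m/s) / (264.0×10⁻⁹ m) = 4.6964 eV

Therefore:
φ = 4.6964 - 1.096 = 3.60 eV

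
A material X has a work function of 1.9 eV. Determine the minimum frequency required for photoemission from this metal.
4.5942e+14 Hz

The threshold frequency is when the photon energy equals the work function:
hf₀ = φ

Solving for f₀:
f₀ = φ/h = (1.9 eV × 1.602×10⁻¹⁹ J/eV) / (6.626×10⁻³⁴ J·s)
f₀ = 4.5942e+14 Hz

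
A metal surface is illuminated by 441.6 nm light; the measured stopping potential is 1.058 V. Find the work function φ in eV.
1.75 eV

The stopping potential gives the maximum kinetic energy: KE_max = eV_s = 1.058 eV

From Einstein's photoelectric equation: KE_max = hc/λ - φ
Rearranging: φ = hc/λ - KE_max

Calculate photon energy:
E_photon = hc/λ = (6.626×10⁻³⁴ J·s)(3×10⁸ m/s) / (441.6×10⁻⁹ m) = 2.8076 eV

Therefore:
φ = 2.8076 - 1.058 = 1.75 eV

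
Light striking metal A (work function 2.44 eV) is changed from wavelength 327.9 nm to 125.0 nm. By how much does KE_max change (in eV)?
6.1376 eV

Using Einstein's equation: KE_max = hc/λ - φ

For λ₁ = 327.9 nm:
KE₁ = hc/λ₁ - φ = 3.7812 - 2.44 = 1.3412 eV

For λ₂ = 125.0 nm:
KE₂ = hc/λ₂ - φ = 9.9187 - 2.44 = 7.4787 eV

Change in KE:
ΔKE = KE₂ - KE₁ = 7.4787 - 1.3412 = 6.1376 eV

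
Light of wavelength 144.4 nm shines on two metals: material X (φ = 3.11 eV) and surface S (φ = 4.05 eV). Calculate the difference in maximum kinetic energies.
0.9400 eV

Using KE_max = hc/λ - φ for each metal:

Photon energy: E = hc/λ = 8.5862 eV

For material X (φ₁ = 3.11 eV):
KE₁ = E - φ₁ = 8.5862 - 3.11 = 5.4762 eV

For surface S (φ₂ = 4.05 eV):
KE₂ = E - φ₂ = 8.5862 - 4.05 = 4.5362 eV

Difference:
ΔKE = KE₁ - KE₂ = 5.4762 - 4.5362 = 0.9400 eV

Note: The difference equals the difference in work functions: 4.05 - 3.11 = 0.94 eV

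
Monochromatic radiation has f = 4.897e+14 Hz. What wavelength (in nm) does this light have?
612.20 nm

Using the wave equation: c = fλ

Solving for wavelength:
λ = c/f = (3×10⁸ m/s) / (4.897e+14 Hz)
λ = 612.20 nm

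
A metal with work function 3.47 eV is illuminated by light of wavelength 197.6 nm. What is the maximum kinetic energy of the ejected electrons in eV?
2.8045 eV

Using Einstein's photoelectric equation: KE_max = hf - φ = hc/λ - φ

First, calculate the photon energy:
E_photon = hc/λ = (6.626×10⁻³⁴ J·s)(3×10⁸ m/s) / (197.6×10⁻⁹ m)
E_photon = 6.2745 eV

Then, the maximum kinetic energy:
KE_max = E_photon - φ = 6.2745 eV - 3.47 eV = 2.8045 eV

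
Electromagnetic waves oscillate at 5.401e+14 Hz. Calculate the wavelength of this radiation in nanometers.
555.07 nm

Using the wave equation: c = fλ

Solving for wavelength:
λ = c/f = (3×10⁸ m/s) / (5.401e+14 Hz)
λ = 555.07 nm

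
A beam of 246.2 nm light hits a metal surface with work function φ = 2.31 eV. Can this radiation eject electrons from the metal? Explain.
Yes

For photoemission, the photon energy must exceed the work function.

Photon energy: E = hc/λ = 5.0359 eV
Work function: φ = 2.31 eV

Since E_photon (5.0359 eV) > φ (2.31 eV), photoemission WILL occur.
The threshold wavelength is λ₀ = hc/φ = 536.7 nm.
Since 246.2 nm < 536.7 nm, the light has sufficient energy.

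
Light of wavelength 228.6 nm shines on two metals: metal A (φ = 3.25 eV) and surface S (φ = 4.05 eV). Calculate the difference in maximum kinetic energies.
0.8000 eV

Using KE_max = hc/λ - φ for each metal:

Photon energy: E = hc/λ = 5.4236 eV

For metal A (φ₁ = 3.25 eV):
KE₁ = E - φ₁ = 5.4236 - 3.25 = 2.1736 eV

For surface S (φ₂ = 4.05 eV):
KE₂ = E - φ₂ = 5.4236 - 4.05 = 1.3736 eV

Difference:
ΔKE = KE₁ - KE₂ = 2.1736 - 1.3736 = 0.8000 eV

Note: The difference equals the difference in work functions: 4.05 - 3.25 = 0.80 eV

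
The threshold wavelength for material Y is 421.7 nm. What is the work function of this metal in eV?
2.94 eV

At the threshold wavelength, photon energy equals work function:
φ = hc/λ₀

Calculating:
φ = (6.626×10⁻³⁴ J·s)(3×10⁸ m/s) / (421.7×10⁻⁹ m)
φ = 2.94 eV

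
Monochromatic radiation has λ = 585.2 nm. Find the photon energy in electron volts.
2.1187 eV

Using E = hf = hc/λ:

E = hc/λ = (6.626×10⁻³⁴ J·s)(3×10⁸ m/s) / (585.2×10⁻⁹ m)
E = 2.1187 eV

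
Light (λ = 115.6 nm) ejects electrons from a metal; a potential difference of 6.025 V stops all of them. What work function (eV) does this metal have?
4.70 eV

The stopping potential gives the maximum kinetic energy: KE_max = eV_s = 6.025 eV

From Einstein's photoelectric equation: KE_max = hc/λ - φ
Rearranging: φ = hc/λ - KE_max

Calculate photon energy:
E_photon = hc/λ = (6.626×10⁻³⁴ J·s)(3×10⁸ m/s) / (115.6×10⁻⁹ m) = 10.7253 eV

Therefore:
φ = 10.7253 - 6.025 = 4.70 eV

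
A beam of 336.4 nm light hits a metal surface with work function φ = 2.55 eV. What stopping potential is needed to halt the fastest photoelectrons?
1.1356 V

The stopping potential V_s satisfies: eV_s = KE_max

First, find KE_max using Einstein's equation:
E_photon = hc/λ = 3.6856 eV
KE_max = E_photon - φ = 3.6856 - 2.55 = 1.1356 eV

Since eV_s = KE_max:
V_s = KE_max/e = 1.1356 V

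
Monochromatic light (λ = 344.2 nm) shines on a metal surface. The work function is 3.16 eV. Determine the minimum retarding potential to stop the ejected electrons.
0.4421 V

The stopping potential V_s satisfies: eV_s = KE_max

First, find KE_max using Einstein's equation:
E_photon = hc/λ = 3.6021 eV
KE_max = E_photon - φ = 3.6021 - 3.16 = 0.4421 eV

Since eV_s = KE_max:
V_s = KE_max/e = 0.4421 V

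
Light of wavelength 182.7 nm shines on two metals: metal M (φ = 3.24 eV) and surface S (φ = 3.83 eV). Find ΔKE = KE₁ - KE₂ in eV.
0.5900 eV

Using KE_max = hc/λ - φ for each metal:

Photon energy: E = hc/λ = 6.7862 eV

For metal M (φ₁ = 3.24 eV):
KE₁ = E - φ₁ = 6.7862 - 3.24 = 3.5462 eV

For surface S (φ₂ = 3.83 eV):
KE₂ = E - φ₂ = 6.7862 - 3.83 = 2.9562 eV

Difference:
ΔKE = KE₁ - KE₂ = 3.5462 - 2.9562 = 0.5900 eV

Note: The difference equals the difference in work functions: 3.83 - 3.24 = 0.59 eV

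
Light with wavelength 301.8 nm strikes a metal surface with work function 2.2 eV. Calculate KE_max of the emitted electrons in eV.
1.9082 eV

Using Einstein's photoelectric equation: KE_max = hf - φ = hc/λ - φ

First, calculate the photon energy:
E_photon = hc/λ = (6.626×10⁻³⁴ J·s)(3×10⁸ m/s) / (301.8×10⁻⁹ m)
E_photon = 4.1082 eV

Then, the maximum kinetic energy:
KE_max = E_photon - φ = 4.1082 eV - 2.2 eV = 1.9082 eV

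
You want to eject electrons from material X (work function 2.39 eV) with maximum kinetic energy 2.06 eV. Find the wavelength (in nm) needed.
278.62 nm

From Einstein's equation: KE_max = hc/λ - φ

Rearranging for λ:
hc/λ = KE_max + φ
λ = hc/(KE_max + φ)

Required photon energy:
E_photon = KE_max + φ = 2.06 + 2.39 = 4.45 eV

Required wavelength:
λ = hc/E_photon = (6.626×10⁻³⁴)(3×10⁸) / (4.45 × 1.602×10⁻¹⁹)
λ = 278.62 nm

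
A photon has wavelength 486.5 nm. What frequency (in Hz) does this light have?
6.1622e+14 Hz

Using the wave equation: c = fλ

Solving for frequency:
f = c/λ = (3×10⁸ m/s) / (486.5×10⁻⁹ m)
f = 6.1622e+14 Hz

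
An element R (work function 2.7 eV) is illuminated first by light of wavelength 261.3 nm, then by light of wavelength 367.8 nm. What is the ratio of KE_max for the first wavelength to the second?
3.0477

Using Einstein's equation: KE_max = hc/λ - φ

For λ₁ = 261.3 nm:
E₁ = hc/λ₁ = 4.7449 eV
KE₁ = E₁ - φ = 4.7449 - 2.7 = 2.0449 eV

For λ₂ = 367.8 nm:
E₂ = hc/λ₂ = 3.3710 eV
KE₂ = E₂ - φ = 3.3710 - 2.7 = 0.6710 eV

Ratio: KE₁/KE₂ = 2.0449/0.6710 = 3.0477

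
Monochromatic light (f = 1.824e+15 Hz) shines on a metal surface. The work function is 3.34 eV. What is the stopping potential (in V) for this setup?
4.2035 V

The stopping potential V_s satisfies: eV_s = KE_max

First, find KE_max using Einstein's equation:
E_photon = hf = (6.626×10⁻³⁴ J·s)(1.824e+15 Hz) = 7.5435 eV
KE_max = E_photon - φ = 7.5435 - 3.34 = 4.2035 eV

Since eV_s = KE_max:
V_s = KE_max/e = 4.2035 V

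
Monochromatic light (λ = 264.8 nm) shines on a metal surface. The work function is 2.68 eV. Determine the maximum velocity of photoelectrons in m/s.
8.3922e+05 m/s

First, find the maximum kinetic energy:
E_photon = hc/λ = 4.6822 eV
KE_max = E_photon - φ = 4.6822 - 2.68 = 2.0022 eV

Convert to Joules: KE_max = 2.0022 × 1.602×10⁻¹⁹ J = 3.2079e-19 J

Then use KE = ½mv² to find velocity:
v = √(2·KE/m) = √(2 × 3.2079e-19 J / 9.109e-31 kg)
v = 8.3922e+05 m/s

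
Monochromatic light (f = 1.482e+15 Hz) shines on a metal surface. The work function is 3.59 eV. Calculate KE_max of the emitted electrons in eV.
2.5391 eV

Using Einstein's photoelectric equation: KE_max = hf - φ

First, calculate the photon energy:
E_photon = hf = (6.626×10⁻³⁴ J·s)(1.482e+15 Hz)
E_photon = 6.1291 eV

Then, the maximum kinetic energy:
KE_max = E_photon - φ = 6.1291 eV - 3.59 eV = 2.5391 eV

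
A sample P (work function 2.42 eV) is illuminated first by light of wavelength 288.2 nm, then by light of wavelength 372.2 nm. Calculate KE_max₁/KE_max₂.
2.0656

Using Einstein's equation: KE_max = hc/λ - φ

For λ₁ = 288.2 nm:
E₁ = hc/λ₁ = 4.3020 eV
KE₁ = E₁ - φ = 4.3020 - 2.42 = 1.8820 eV

For λ₂ = 372.2 nm:
E₂ = hc/λ₂ = 3.3311 eV
KE₂ = E₂ - φ = 3.3311 - 2.42 = 0.9111 eV

Ratio: KE₁/KE₂ = 1.8820/0.9111 = 2.0656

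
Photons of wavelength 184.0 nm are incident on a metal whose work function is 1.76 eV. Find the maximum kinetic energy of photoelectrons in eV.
4.9783 eV

Using Einstein's photoelectric equation: KE_max = hf - φ = hc/λ - φ

First, calculate the photon energy:
E_photon = hc/λ = (6.626×10⁻³⁴ J·s)(3×10⁸ m/s) / (184.0×10⁻⁹ m)
E_photon = 6.7383 eV

Then, the maximum kinetic energy:
KE_max = E_photon - φ = 6.7383 eV - 1.76 eV = 4.9783 eV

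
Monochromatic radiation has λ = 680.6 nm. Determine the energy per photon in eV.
1.8217 eV

Using E = hf = hc/λ:

E = hc/λ = (6.626×10⁻³⁴ J·s)(3×10⁸ m/s) / (680.6×10⁻⁹ m)
E = 1.8217 eV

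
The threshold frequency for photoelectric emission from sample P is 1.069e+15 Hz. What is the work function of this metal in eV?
4.42 eV

At the threshold frequency, photon energy equals work function:
φ = hf₀

Calculating:
φ = (6.626×10⁻³⁴ J·s)(1.069e+15 Hz)
φ = 4.42 eV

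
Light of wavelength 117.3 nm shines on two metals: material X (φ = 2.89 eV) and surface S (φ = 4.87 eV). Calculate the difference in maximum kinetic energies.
1.9800 eV

Using KE_max = hc/λ - φ for each metal:

Photon energy: E = hc/λ = 10.5698 eV

For material X (φ₁ = 2.89 eV):
KE₁ = E - φ₁ = 10.5698 - 2.89 = 7.6798 eV

For surface S (φ₂ = 4.87 eV):
KE₂ = E - φ₂ = 10.5698 - 4.87 = 5.6998 eV

Difference:
ΔKE = KE₁ - KE₂ = 7.6798 - 5.6998 = 1.9800 eV

Note: The difference equals the difference in work functions: 4.87 - 2.89 = 1.98 eV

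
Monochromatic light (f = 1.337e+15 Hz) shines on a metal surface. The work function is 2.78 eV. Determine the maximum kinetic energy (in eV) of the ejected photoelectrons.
2.7494 eV

Using Einstein's photoelectric equation: KE_max = hf - φ

First, calculate the photon energy:
E_photon = hf = (6.626×10⁻³⁴ J·s)(1.337e+15 Hz)
E_photon = 5.5294 eV

Then, the maximum kinetic energy:
KE_max = E_photon - φ = 5.5294 eV - 2.78 eV = 2.7494 eV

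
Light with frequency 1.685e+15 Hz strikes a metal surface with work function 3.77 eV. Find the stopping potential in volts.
3.1986 V

The stopping potential V_s satisfies: eV_s = KE_max

First, find KE_max using Einstein's equation:
E_photon = hf = (6.626×10⁻³⁴ J·s)(1.685e+15 Hz) = 6.9686 eV
KE_max = E_photon - φ = 6.9686 - 3.77 = 3.1986 eV

Since eV_s = KE_max:
V_s = KE_max/e = 3.1986 V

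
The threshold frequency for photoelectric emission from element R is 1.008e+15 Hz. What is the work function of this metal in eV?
4.17 eV

At the threshold frequency, photon energy equals work function:
φ = hf₀

Calculating:
φ = (6.626×10⁻³⁴ J·s)(1.008e+15 Hz)
φ = 4.17 eV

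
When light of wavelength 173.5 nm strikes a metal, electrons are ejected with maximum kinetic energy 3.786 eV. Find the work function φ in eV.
3.36 eV

From Einstein's photoelectric equation: KE_max = hf - φ = hc/λ - φ

Rearranging for φ:
φ = hc/λ - KE_max

Calculate photon energy:
E_photon = hc/λ = 7.1461 eV

Therefore:
φ = 7.1461 - 3.786 = 3.36 eV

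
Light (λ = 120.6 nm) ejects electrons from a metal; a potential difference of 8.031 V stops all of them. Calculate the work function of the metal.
2.25 eV

The stopping potential gives the maximum kinetic energy: KE_max = eV_s = 8.031 eV

From Einstein's photoelectric equation: KE_max = hc/λ - φ
Rearranging: φ = hc/λ - KE_max

Calculate photon energy:
E_photon = hc/λ = (6.626×10⁻³⁴ J·s)(3×10⁸ m/s) / (120.6×10⁻⁹ m) = 10.2806 eV

Therefore:
φ = 10.2806 - 8.031 = 2.25 eV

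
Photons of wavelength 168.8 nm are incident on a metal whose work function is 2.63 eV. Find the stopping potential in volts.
4.7150 V

The stopping potential V_s satisfies: eV_s = KE_max

First, find KE_max using Einstein's equation:
E_photon = hc/λ = 7.3450 eV
KE_max = E_photon - φ = 7.3450 - 2.63 = 4.7150 eV

Since eV_s = KE_max:
V_s = KE_max/e = 4.7150 V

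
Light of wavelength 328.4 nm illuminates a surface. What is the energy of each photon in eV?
3.7754 eV

Using E = hf = hc/λ:

E = hc/λ = (6.626×10⁻³⁴ J·s)(3×10⁸ m/s) / (328.4×10⁻⁹ m)
E = 3.7754 eV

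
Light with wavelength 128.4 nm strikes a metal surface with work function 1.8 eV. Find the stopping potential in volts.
7.8561 V

The stopping potential V_s satisfies: eV_s = KE_max

First, find KE_max using Einstein's equation:
E_photon = hc/λ = 9.6561 eV
KE_max = E_photon - φ = 9.6561 - 1.8 = 7.8561 eV

Since eV_s = KE_max:
V_s = KE_max/e = 7.8561 V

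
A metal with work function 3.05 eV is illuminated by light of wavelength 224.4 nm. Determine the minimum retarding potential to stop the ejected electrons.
2.4751 V

The stopping potential V_s satisfies: eV_s = KE_max

First, find KE_max using Einstein's equation:
E_photon = hc/λ = 5.5251 eV
KE_max = E_photon - φ = 5.5251 - 3.05 = 2.4751 eV

Since eV_s = KE_max:
V_s = KE_max/e = 2.4751 V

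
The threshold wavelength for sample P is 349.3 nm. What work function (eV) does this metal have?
3.55 eV

At the threshold wavelength, photon energy equals work function:
φ = hc/λ₀

Calculating:
φ = (6.626×10⁻³⁴ J·s)(3×10⁸ m/s) / (349.3×10⁻⁹ m)
φ = 3.55 eV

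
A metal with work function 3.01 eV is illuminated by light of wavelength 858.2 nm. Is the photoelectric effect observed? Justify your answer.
No

For photoemission, the photon energy must exceed the work function.

Photon energy: E = hc/λ = 1.4447 eV
Work function: φ = 3.01 eV

Since E_photon (1.4447 eV) < φ (3.01 eV), photoemission will NOT occur.
The threshold wavelength is λ₀ = hc/φ = 411.9 nm.
Since 858.2 nm > 411.9 nm, the photons lack sufficient energy.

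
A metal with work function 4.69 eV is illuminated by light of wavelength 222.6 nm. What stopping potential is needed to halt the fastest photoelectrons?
0.8798 V

The stopping potential V_s satisfies: eV_s = KE_max

First, find KE_max using Einstein's equation:
E_photon = hc/λ = 5.5698 eV
KE_max = E_photon - φ = 5.5698 - 4.69 = 0.8798 eV

Since eV_s = KE_max:
V_s = KE_max/e = 0.8798 V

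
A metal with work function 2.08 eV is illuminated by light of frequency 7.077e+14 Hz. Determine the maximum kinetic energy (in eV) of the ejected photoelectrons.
0.8468 eV

Using Einstein's photoelectric equation: KE_max = hf - φ

First, calculate the photon energy:
E_photon = hf = (6.626×10⁻³⁴ J·s)(7.077e+14 Hz)
E_photon = 2.9268 eV

Then, the maximum kinetic energy:
KE_max = E_photon - φ = 2.9268 eV - 2.08 eV = 0.8468 eV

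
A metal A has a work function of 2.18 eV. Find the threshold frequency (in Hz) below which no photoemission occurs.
5.2712e+14 Hz

The threshold frequency is when the photon energy equals the work function:
hf₀ = φ

Solving for f₀:
f₀ = φ/h = (2.18 eV × 1.602×10⁻¹⁹ J/eV) / (6.626×10⁻³⁴ J·s)
f₀ = 5.2712e+14 Hz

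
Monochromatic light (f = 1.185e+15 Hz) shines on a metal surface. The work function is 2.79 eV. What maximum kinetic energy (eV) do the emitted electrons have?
2.1108 eV

Using Einstein's photoelectric equation: KE_max = hf - φ

First, calculate the photon energy:
E_photon = hf = (6.626×10⁻³⁴ J·s)(1.185e+15 Hz)
E_photon = 4.9008 eV

Then, the maximum kinetic energy:
KE_max = E_photon - φ = 4.9008 eV - 2.79 eV = 2.1108 eV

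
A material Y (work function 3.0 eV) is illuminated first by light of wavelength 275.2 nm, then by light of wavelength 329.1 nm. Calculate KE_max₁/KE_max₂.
1.9616

Using Einstein's equation: KE_max = hc/λ - φ

For λ₁ = 275.2 nm:
E₁ = hc/λ₁ = 4.5052 eV
KE₁ = E₁ - φ = 4.5052 - 3.0 = 1.5052 eV

For λ₂ = 329.1 nm:
E₂ = hc/λ₂ = 3.7674 eV
KE₂ = E₂ - φ = 3.7674 - 3.0 = 0.7674 eV

Ratio: KE₁/KE₂ = 1.5052/0.7674 = 1.9616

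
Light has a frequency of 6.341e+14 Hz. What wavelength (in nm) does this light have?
472.78 nm

Using the wave equation: c = fλ

Solving for wavelength:
λ = c/f = (3×10⁸ m/s) / (6.341e+14 Hz)
λ = 472.78 nm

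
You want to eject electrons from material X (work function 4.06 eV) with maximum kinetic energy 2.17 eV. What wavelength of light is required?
199.01 nm

From Einstein's equation: KE_max = hc/λ - φ

Rearranging for λ:
hc/λ = KE_max + φ
λ = hc/(KE_max + φ)

Required photon energy:
E_photon = KE_max + φ = 2.17 + 4.06 = 6.23 eV

Required wavelength:
λ = hc/E_photon = (6.626×10⁻³⁴)(3×10⁸) / (6.23 × 1.602×10⁻¹⁹)
λ = 199.01 nm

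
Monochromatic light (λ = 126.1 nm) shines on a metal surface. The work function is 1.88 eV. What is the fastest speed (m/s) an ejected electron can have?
1.6725e+06 m/s

First, find the maximum kinetic energy:
E_photon = hc/λ = 9.8322 eV
KE_max = E_photon - φ = 9.8322 - 1.88 = 7.9522 eV

Convert to Joules: KE_max = 7.9522 × 1.602×10⁻¹⁹ J = 1.2741e-18 J

Then use KE = ½mv² to find velocity:
v = √(2·KE/m) = √(2 × 1.2741e-18 J / 9.109e-31 kg)
v = 1.6725e+06 m/s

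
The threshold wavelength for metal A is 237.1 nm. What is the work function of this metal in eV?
5.23 eV

At the threshold wavelength, photon energy equals work function:
φ = hc/λ₀

Calculating:
φ = (6.626×10⁻³⁴ J·s)(3×10⁸ m/s) / (237.1×10⁻⁹ m)
φ = 5.23 eV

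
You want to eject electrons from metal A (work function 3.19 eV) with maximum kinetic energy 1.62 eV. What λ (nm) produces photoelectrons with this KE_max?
257.76 nm

From Einstein's equation: KE_max = hc/λ - φ

Rearranging for λ:
hc/λ = KE_max + φ
λ = hc/(KE_max + φ)

Required photon energy:
E_photon = KE_max + φ = 1.62 + 3.19 = 4.81 eV

Required wavelength:
λ = hc/E_photon = (6.626×10⁻³⁴)(3×10⁸) / (4.81 × 1.602×10⁻¹⁹)
λ = 257.76 nm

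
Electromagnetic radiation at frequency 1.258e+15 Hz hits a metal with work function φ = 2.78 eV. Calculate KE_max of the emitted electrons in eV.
2.4227 eV

Using Einstein's photoelectric equation: KE_max = hf - φ

First, calculate the photon energy:
E_photon = hf = (6.626×10⁻³⁴ J·s)(1.258e+15 Hz)
E_photon = 5.2027 eV

Then, the maximum kinetic energy:
KE_max = E_photon - φ = 5.2027 eV - 2.78 eV = 2.4227 eV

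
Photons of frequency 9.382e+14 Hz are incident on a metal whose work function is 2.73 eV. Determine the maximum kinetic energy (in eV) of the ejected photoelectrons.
1.1501 eV

Using Einstein's photoelectric equation: KE_max = hf - φ

First, calculate the photon energy:
E_photon = hf = (6.626×10⁻³⁴ J·s)(9.382e+14 Hz)
E_photon = 3.8801 eV

Then, the maximum kinetic energy:
KE_max = E_photon - φ = 3.8801 eV - 2.73 eV = 1.1501 eV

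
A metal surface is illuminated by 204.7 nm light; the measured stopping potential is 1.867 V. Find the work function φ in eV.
4.19 eV

The stopping potential gives the maximum kinetic energy: KE_max = eV_s = 1.867 eV

From Einstein's photoelectric equation: KE_max = hc/λ - φ
Rearranging: φ = hc/λ - KE_max

Calculate photon energy:
E_photon = hc/λ = (6.626×10⁻³⁴ J·s)(3×10⁸ m/s) / (204.7×10⁻⁹ m) = 6.0569 eV

Therefore:
φ = 6.0569 - 1.867 = 4.19 eV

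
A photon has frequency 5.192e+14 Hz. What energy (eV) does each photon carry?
2.1472 eV

Using E = hf:

E = hf = (6.626×10⁻³⁴ J·s)(5.192e+14 Hz)
E = 2.1472 eV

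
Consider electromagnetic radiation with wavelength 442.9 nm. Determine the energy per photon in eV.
2.7994 eV

Using E = hf = hc/λ:

E = hc/λ = (6.626×10⁻³⁴ J·s)(3×10⁸ m/s) / (442.9×10⁻⁹ m)
E = 2.7994 eV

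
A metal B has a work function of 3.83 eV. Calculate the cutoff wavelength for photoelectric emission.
323.72 nm

The threshold wavelength is when the photon energy equals the work function:
hc/λ₀ = φ

Solving for λ₀:
λ₀ = hc/φ = (6.626×10⁻³⁴ J·s)(3×10⁸ m/s) / (3.83 eV × 1.602×10⁻¹⁹ J/eV)
λ₀ = 323.72 nm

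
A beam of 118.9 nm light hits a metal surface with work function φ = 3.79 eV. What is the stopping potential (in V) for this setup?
6.6376 V

The stopping potential V_s satisfies: eV_s = KE_max

First, find KE_max using Einstein's equation:
E_photon = hc/λ = 10.4276 eV
KE_max = E_photon - φ = 10.4276 - 3.79 = 6.6376 eV

Since eV_s = KE_max:
V_s = KE_max/e = 6.6376 V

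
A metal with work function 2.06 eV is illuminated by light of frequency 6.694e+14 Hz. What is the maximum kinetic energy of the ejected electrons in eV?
0.7084 eV

Using Einstein's photoelectric equation: KE_max = hf - φ

First, calculate the photon energy:
E_photon = hf = (6.626×10⁻³⁴ J·s)(6.694e+14 Hz)
E_photon = 2.7684 eV

Then, the maximum kinetic energy:
KE_max = E_photon - φ = 2.7684 eV - 2.06 eV = 0.7084 eV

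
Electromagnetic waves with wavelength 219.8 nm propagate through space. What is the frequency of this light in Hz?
1.3639e+15 Hz

Using the wave equation: c = fλ

Solving for frequency:
f = c/λ = (3×10⁸ m/s) / (219.8×10⁻⁹ m)
f = 1.3639e+15 Hz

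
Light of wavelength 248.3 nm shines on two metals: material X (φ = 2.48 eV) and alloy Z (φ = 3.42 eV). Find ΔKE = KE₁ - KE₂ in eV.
0.9400 eV

Using KE_max = hc/λ - φ for each metal:

Photon energy: E = hc/λ = 4.9933 eV

For material X (φ₁ = 2.48 eV):
KE₁ = E - φ₁ = 4.9933 - 2.48 = 2.5133 eV

For alloy Z (φ₂ = 3.42 eV):
KE₂ = E - φ₂ = 4.9933 - 3.42 = 1.5733 eV

Difference:
ΔKE = KE₁ - KE₂ = 2.5133 - 1.5733 = 0.9400 eV

Note: The difference equals the difference in work functions: 3.42 - 2.48 = 0.94 eV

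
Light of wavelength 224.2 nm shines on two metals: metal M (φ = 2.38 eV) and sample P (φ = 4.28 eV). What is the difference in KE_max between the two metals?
1.9000 eV

Using KE_max = hc/λ - φ for each metal:

Photon energy: E = hc/λ = 5.5301 eV

For metal M (φ₁ = 2.38 eV):
KE₁ = E - φ₁ = 5.5301 - 2.38 = 3.1501 eV

For sample P (φ₂ = 4.28 eV):
KE₂ = E - φ₂ = 5.5301 - 4.28 = 1.2501 eV

Difference:
ΔKE = KE₁ - KE₂ = 3.1501 - 1.2501 = 1.9000 eV

Note: The difference equals the difference in work functions: 4.28 - 2.38 = 1.90 eV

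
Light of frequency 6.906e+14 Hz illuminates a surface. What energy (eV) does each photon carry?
2.8561 eV

Using E = hf:

E = hf = (6.626×10⁻³⁴ J·s)(6.906e+14 Hz)
E = 2.8561 eV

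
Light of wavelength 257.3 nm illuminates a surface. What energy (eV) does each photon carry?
4.8187 eV

Using E = hf = hc/λ:

E = hc/λ = (6.626×10⁻³⁴ J·s)(3×10⁸ m/s) / (257.3×10⁻⁹ m)
E = 4.8187 eV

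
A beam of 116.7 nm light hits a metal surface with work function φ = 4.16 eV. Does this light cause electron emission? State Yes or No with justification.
Yes

For photoemission, the photon energy must exceed the work function.

Photon energy: E = hc/λ = 10.6242 eV
Work function: φ = 4.16 eV

Since E_photon (10.6242 eV) > φ (4.16 eV), photoemission WILL occur.
The threshold wavelength is λ₀ = hc/φ = 298.0 nm.
Since 116.7 nm < 298.0 nm, the light has sufficient energy.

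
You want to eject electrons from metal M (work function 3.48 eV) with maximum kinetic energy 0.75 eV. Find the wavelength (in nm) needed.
293.11 nm

From Einstein's equation: KE_max = hc/λ - φ

Rearranging for λ:
hc/λ = KE_max + φ
λ = hc/(KE_max + φ)

Required photon energy:
E_photon = KE_max + φ = 0.75 + 3.48 = 4.23 eV

Required wavelength:
λ = hc/E_photon = (6.626×10⁻³⁴)(3×10⁸) / (4.23 × 1.602×10⁻¹⁹)
λ = 293.11 nm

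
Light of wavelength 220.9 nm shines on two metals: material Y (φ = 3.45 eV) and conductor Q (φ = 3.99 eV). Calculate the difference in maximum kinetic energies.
0.5400 eV

Using KE_max = hc/λ - φ for each metal:

Photon energy: E = hc/λ = 5.6127 eV

For material Y (φ₁ = 3.45 eV):
KE₁ = E - φ₁ = 5.6127 - 3.45 = 2.1627 eV

For conductor Q (φ₂ = 3.99 eV):
KE₂ = E - φ₂ = 5.6127 - 3.99 = 1.6227 eV

Difference:
ΔKE = KE₁ - KE₂ = 2.1627 - 1.6227 = 0.5400 eV

Note: The difference equals the difference in work functions: 3.99 - 3.45 = 0.54 eV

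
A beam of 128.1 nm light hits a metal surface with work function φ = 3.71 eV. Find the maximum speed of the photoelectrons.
1.4490e+06 m/s

First, find the maximum kinetic energy:
E_photon = hc/λ = 9.6787 eV
KE_max = E_photon - φ = 9.6787 - 3.71 = 5.9687 eV

Convert to Joules: KE_max = 5.9687 × 1.602×10⁻¹⁹ J = 9.5629e-19 J

Then use KE = ½mv² to find velocity:
v = √(2·KE/m) = √(2 × 9.5629e-19 J / 9.109e-31 kg)
v = 1.4490e+06 m/s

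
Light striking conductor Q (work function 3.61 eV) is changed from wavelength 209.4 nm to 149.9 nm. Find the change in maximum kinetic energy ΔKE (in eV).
2.3502 eV

Using Einstein's equation: KE_max = hc/λ - φ

For λ₁ = 209.4 nm:
KE₁ = hc/λ₁ - φ = 5.9209 - 3.61 = 2.3109 eV

For λ₂ = 149.9 nm:
KE₂ = hc/λ₂ - φ = 8.2711 - 3.61 = 4.6611 eV

Change in KE:
ΔKE = KE₂ - KE₁ = 4.6611 - 2.3109 = 2.3502 eV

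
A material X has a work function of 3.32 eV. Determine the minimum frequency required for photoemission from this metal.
8.0277e+14 Hz

The threshold frequency is when the photon energy equals the work function:
hf₀ = φ

Solving for f₀:
f₀ = φ/h = (3.32 eV × 1.602×10⁻¹⁹ J/eV) / (6.626×10⁻³⁴ J·s)
f₀ = 8.0277e+14 Hz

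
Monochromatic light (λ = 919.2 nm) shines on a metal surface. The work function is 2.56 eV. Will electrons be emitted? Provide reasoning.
No

For photoemission, the photon energy must exceed the work function.

Photon energy: E = hc/λ = 1.3488 eV
Work function: φ = 2.56 eV

Since E_photon (1.3488 eV) < φ (2.56 eV), photoemission will NOT occur.
The threshold wavelength is λ₀ = hc/φ = 484.3 nm.
Since 919.2 nm > 484.3 nm, the photons lack sufficient energy.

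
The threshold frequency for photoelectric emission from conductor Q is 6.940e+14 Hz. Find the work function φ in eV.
2.87 eV

At the threshold frequency, photon energy equals work function:
φ = hf₀

Calculating:
φ = (6.626×10⁻³⁴ J·s)(6.940e+14 Hz)
φ = 2.87 eV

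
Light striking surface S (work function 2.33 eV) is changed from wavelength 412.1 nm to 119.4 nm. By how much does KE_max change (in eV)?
7.3753 eV

Using Einstein's equation: KE_max = hc/λ - φ

For λ₁ = 412.1 nm:
KE₁ = hc/λ₁ - φ = 3.0086 - 2.33 = 0.6786 eV

For λ₂ = 119.4 nm:
KE₂ = hc/λ₂ - φ = 10.3839 - 2.33 = 8.0539 eV

Change in KE:
ΔKE = KE₂ - KE₁ = 8.0539 - 0.6786 = 7.3753 eV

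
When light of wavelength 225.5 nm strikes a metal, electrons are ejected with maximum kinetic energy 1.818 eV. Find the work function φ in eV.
3.68 eV

From Einstein's photoelectric equation: KE_max = hf - φ = hc/λ - φ

Rearranging for φ:
φ = hc/λ - KE_max

Calculate photon energy:
E_photon = hc/λ = 5.4982 eV

Therefore:
φ = 5.4982 - 1.818 = 3.68 eV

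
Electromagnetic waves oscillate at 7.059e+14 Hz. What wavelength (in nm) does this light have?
424.70 nm

Using the wave equation: c = fλ

Solving for wavelength:
λ = c/f = (3×10⁸ m/s) / (7.059e+14 Hz)
λ = 424.70 nm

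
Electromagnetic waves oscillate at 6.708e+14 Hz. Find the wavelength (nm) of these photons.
446.92 nm

Using the wave equation: c = fλ

Solving for wavelength:
λ = c/f = (3×10⁸ m/s) / (6.708e+14 Hz)
λ = 446.92 nm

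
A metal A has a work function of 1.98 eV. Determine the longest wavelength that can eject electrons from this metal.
626.18 nm

The threshold wavelength is when the photon energy equals the work function:
hc/λ₀ = φ

Solving for λ₀:
λ₀ = hc/φ = (6.626×10⁻³⁴ J·s)(3×10⁸ m/s) / (1.98 eV × 1.602×10⁻¹⁹ J/eV)
λ₀ = 626.18 nm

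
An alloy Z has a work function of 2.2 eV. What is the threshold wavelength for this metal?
563.56 nm

The threshold wavelength is when the photon energy equals the work function:
hc/λ₀ = φ

Solving for λ₀:
λ₀ = hc/φ = (6.626×10⁻³⁴ J·s)(3×10⁸ m/s) / (2.2 eV × 1.602×10⁻¹⁹ J/eV)
λ₀ = 563.56 nm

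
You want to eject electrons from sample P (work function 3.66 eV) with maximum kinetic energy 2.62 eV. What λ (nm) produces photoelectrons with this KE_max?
197.43 nm

From Einstein's equation: KE_max = hc/λ - φ

Rearranging for λ:
hc/λ = KE_max + φ
λ = hc/(KE_max + φ)

Required photon energy:
E_photon = KE_max + φ = 2.62 + 3.66 = 6.28 eV

Required wavelength:
λ = hc/E_photon = (6.626×10⁻³⁴)(3×10⁸) / (6.28 × 1.602×10⁻¹⁹)
λ = 197.43 nm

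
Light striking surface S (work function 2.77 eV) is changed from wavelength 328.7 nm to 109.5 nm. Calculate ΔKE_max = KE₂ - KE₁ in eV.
7.5508 eV

Using Einstein's equation: KE_max = hc/λ - φ

For λ₁ = 328.7 nm:
KE₁ = hc/λ₁ - φ = 3.7720 - 2.77 = 1.0020 eV

For λ₂ = 109.5 nm:
KE₂ = hc/λ₂ - φ = 11.3228 - 2.77 = 8.5528 eV

Change in KE:
ΔKE = KE₂ - KE₁ = 8.5528 - 1.0020 = 7.5508 eV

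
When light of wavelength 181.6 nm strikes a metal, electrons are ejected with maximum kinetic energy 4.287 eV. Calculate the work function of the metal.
2.54 eV

From Einstein's photoelectric equation: KE_max = hf - φ = hc/λ - φ

Rearranging for φ:
φ = hc/λ - KE_max

Calculate photon energy:
E_photon = hc/λ = 6.8273 eV

Therefore:
φ = 6.8273 - 4.287 = 2.54 eV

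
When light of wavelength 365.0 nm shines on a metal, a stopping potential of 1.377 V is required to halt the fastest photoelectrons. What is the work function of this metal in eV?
2.02 eV

The stopping potential gives the maximum kinetic energy: KE_max = eV_s = 1.377 eV

From Einstein's photoelectric equation: KE_max = hc/λ - φ
Rearranging: φ = hc/λ - KE_max

Calculate photon energy:
E_photon = hc/λ = (6.626×10⁻³⁴ J·s)(3×10⁸ m/s) / (365.0×10⁻⁹ m) = 3.3968 eV

Therefore:
φ = 3.3968 - 1.377 = 2.02 eV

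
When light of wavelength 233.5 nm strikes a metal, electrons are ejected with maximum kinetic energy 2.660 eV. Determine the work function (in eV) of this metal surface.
2.65 eV

From Einstein's photoelectric equation: KE_max = hf - φ = hc/λ - φ

Rearranging for φ:
φ = hc/λ - KE_max

Calculate photon energy:
E_photon = hc/λ = 5.3098 eV

Therefore:
φ = 5.3098 - 2.660 = 2.65 eV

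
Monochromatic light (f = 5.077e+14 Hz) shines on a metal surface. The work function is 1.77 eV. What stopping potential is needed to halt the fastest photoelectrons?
0.3297 V

The stopping potential V_s satisfies: eV_s = KE_max

First, find KE_max using Einstein's equation:
E_photon = hf = (6.626×10⁻³⁴ J·s)(5.077e+14 Hz) = 2.0997 eV
KE_max = E_photon - φ = 2.0997 - 1.77 = 0.3297 eV

Since eV_s = KE_max:
V_s = KE_max/e = 0.3297 V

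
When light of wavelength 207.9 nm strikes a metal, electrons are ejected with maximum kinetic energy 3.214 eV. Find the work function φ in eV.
2.75 eV

From Einstein's photoelectric equation: KE_max = hf - φ = hc/λ - φ

Rearranging for φ:
φ = hc/λ - KE_max

Calculate photon energy:
E_photon = hc/λ = 5.9636 eV

Therefore:
φ = 5.9636 - 3.214 = 2.75 eV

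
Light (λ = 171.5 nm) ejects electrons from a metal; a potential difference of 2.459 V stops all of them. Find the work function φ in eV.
4.77 eV

The stopping potential gives the maximum kinetic energy: KE_max = eV_s = 2.459 eV

From Einstein's photoelectric equation: KE_max = hc/λ - φ
Rearranging: φ = hc/λ - KE_max

Calculate photon energy:
E_photon = hc/λ = (6.626×10⁻³⁴ J·s)(3×10⁸ m/s) / (171.5×10⁻⁹ m) = 7.2294 eV

Therefore:
φ = 7.2294 - 2.459 = 4.77 eV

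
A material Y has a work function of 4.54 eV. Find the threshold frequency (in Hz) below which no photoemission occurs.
1.0978e+15 Hz

The threshold frequency is when the photon energy equals the work function:
hf₀ = φ

Solving for f₀:
f₀ = φ/h = (4.54 eV × 1.602×10⁻¹⁹ J/eV) / (6.626×10⁻³⁴ J·s)
f₀ = 1.0978e+15 Hz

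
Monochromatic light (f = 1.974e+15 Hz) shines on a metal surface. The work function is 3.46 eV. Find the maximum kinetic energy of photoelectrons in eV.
4.7038 eV

Using Einstein's photoelectric equation: KE_max = hf - φ

First, calculate the photon energy:
E_photon = hf = (6.626×10⁻³⁴ J·s)(1.974e+15 Hz)
E_photon = 8.1638 eV

Then, the maximum kinetic energy:
KE_max = E_photon - φ = 8.1638 eV - 3.46 eV = 4.7038 eV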